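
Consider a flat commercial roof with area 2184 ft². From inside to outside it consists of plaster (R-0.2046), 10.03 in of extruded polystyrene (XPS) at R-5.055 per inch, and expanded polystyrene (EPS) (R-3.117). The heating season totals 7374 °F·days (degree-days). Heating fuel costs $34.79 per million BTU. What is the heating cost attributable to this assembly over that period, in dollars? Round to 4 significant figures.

248.9 dollars

10.03 × 5.055 = 50.702
R_total = 0.2046 + 50.702 + 3.117 = 54.023 ft²·°F·h/BTU
E = A × HDD × 24 / R = 2184 × 7374 × 24 / 54.023 = 7154600 BTU
Cost = 7154600/10⁶ × 34.79 = $248.91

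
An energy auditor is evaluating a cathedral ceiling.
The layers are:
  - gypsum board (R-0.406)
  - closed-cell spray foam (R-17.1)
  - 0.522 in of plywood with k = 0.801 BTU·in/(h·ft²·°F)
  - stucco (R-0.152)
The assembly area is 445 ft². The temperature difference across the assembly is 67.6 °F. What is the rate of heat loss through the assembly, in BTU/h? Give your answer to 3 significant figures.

1640 BTU/h

0.522/0.801 = 0.6517
R_total = 0.406 + 17.1 + 0.6517 + 0.152 = 18.31 ft²·°F·h/BTU
Q = A·ΔT/R = 445 × 67.6 / 18.31 = 1643 BTU/h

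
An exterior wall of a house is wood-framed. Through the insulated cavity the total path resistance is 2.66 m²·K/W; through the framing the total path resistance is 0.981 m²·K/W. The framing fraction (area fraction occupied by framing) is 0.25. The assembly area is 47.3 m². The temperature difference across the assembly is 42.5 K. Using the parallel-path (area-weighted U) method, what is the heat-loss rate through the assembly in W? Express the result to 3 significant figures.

U_eff = 0.75/2.66 + 0.25/0.981 = 0.282 + 0.2548 = 0.5368
R_eff = 1/U_eff = 1.863 m²·K/W
Q = 47.3 × 42.5 / 1.863 = 1079 W

1080 W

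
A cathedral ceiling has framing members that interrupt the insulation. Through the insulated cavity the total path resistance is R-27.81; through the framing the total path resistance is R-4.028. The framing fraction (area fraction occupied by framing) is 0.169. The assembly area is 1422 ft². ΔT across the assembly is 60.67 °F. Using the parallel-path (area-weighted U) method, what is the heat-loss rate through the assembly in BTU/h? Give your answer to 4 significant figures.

6198 BTU/h

U_eff = 0.831/27.81 + 0.169/4.028 = 0.029881 + 0.041956 = 0.071838
R_eff = 1/U_eff = 13.92 ft²·°F·h/BTU
Q = 1422 × 60.67 / 13.92 = 6197.6 BTU/h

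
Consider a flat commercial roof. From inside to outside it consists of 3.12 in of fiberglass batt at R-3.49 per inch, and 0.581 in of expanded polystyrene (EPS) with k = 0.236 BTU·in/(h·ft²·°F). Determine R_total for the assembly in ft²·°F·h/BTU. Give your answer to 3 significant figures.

3.12 × 3.49 = 10.89
0.581/0.236 = 2.462
R_total = 10.89 + 2.462 = 13.35 ft²·°F·h/BTU

13.4 ft²·°F·h/BTU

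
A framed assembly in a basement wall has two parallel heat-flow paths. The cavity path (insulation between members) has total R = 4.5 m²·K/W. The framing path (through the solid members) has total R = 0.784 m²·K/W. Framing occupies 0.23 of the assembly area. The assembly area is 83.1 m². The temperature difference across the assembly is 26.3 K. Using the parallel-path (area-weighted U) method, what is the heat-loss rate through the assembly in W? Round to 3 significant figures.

1020 W

U_eff = 0.77/4.5 + 0.23/0.784 = 0.1711 + 0.2934 = 0.4645
R_eff = 1/U_eff = 2.153 m²·K/W
Q = 83.1 × 26.3 / 2.153 = 1015 W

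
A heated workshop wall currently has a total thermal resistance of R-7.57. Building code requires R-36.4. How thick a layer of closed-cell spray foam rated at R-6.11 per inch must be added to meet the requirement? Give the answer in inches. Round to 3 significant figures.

ΔR = 36.4 − 7.57 = 28.83 ft²·°F·h/BTU
L = ΔR / (R/in) = 28.83/6.11 = 4.718 in

4.72 in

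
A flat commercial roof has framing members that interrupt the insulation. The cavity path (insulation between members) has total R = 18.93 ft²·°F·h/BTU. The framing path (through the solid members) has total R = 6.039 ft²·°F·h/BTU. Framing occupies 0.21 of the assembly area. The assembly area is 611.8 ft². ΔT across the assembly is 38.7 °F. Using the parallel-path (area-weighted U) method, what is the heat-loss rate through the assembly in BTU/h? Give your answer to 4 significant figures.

1811 BTU/h

U_eff = 0.79/18.93 + 0.21/6.039 = 0.041733 + 0.034774 = 0.076507
R_eff = 1/U_eff = 13.071 ft²·°F·h/BTU
Q = 611.8 × 38.7 / 13.071 = 1811.4 BTU/h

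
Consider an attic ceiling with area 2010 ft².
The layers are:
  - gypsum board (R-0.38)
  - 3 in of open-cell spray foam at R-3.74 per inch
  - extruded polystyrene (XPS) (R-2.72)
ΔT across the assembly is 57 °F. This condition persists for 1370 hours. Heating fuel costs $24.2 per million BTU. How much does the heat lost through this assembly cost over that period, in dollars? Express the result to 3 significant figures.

265 dollars

3 × 3.74 = 11.22
R_total = 0.38 + 11.22 + 2.72 = 14.32 ft²·°F·h/BTU
Q = 2010 × 57 / 14.32 = 8001 BTU/h
E = 8001 × 1370 = 10960000 BTU
Cost = 10960000/10⁶ × 24.2 = $265.3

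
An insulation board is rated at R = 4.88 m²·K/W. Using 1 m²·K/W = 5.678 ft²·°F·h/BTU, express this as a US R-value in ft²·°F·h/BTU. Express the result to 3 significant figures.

R_US = 4.88 × 5.678 = 27.71

27.7 ft²·°F·h/BTU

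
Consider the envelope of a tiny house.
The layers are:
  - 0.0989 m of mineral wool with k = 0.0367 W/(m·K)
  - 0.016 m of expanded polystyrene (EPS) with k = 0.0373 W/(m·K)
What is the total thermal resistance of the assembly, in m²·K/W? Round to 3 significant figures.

3.12 m²·K/W

0.0989/0.0367 = 2.695
0.016/0.0373 = 0.429
R_total = 2.695 + 0.429 = 3.124 m²·K/W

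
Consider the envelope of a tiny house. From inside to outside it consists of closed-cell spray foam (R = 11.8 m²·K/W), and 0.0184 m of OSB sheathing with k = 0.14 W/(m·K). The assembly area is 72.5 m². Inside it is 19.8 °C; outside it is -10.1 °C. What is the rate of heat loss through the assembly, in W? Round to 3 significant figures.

182 W

0.0184/0.14 = 0.1314
R_total = 11.8 + 0.1314 = 11.93 m²·K/W
Q = A·ΔT/R = 72.5 × (19.8 − (-10.1)) / 11.93 = 181.7 W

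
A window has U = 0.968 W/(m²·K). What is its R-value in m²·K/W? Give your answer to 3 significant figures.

R = 1/U = 1/0.968 = 1.033

1.03 m²·K/W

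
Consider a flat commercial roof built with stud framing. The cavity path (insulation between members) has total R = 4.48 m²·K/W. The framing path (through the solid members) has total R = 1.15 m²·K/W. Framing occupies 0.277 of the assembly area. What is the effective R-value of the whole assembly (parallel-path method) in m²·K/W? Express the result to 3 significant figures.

U_eff = 0.723/4.48 + 0.277/1.15 = 0.1614 + 0.2409 = 0.4023
R_eff = 1/U_eff = 2.486 m²·K/W

2.49 m²·K/W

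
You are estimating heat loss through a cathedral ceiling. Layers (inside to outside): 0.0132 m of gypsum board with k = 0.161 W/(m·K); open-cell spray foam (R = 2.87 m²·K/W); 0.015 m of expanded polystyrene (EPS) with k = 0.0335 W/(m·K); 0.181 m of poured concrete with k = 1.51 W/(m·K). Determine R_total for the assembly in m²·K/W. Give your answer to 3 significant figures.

0.0132/0.161 = 0.08199
0.015/0.0335 = 0.4478
0.181/1.51 = 0.1199
R_total = 0.08199 + 2.87 + 0.4478 + 0.1199 = 3.52 m²·K/W

3.52 m²·K/W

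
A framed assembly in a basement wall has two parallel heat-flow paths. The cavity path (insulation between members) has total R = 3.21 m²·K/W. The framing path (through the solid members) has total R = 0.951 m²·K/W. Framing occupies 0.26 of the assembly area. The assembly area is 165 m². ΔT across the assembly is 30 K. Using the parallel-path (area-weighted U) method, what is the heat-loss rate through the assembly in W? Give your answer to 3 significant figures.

U_eff = 0.74/3.21 + 0.26/0.951 = 0.2305 + 0.2734 = 0.5039
R_eff = 1/U_eff = 1.984 m²·K/W
Q = 165 × 30 / 1.984 = 2494 W

2490 W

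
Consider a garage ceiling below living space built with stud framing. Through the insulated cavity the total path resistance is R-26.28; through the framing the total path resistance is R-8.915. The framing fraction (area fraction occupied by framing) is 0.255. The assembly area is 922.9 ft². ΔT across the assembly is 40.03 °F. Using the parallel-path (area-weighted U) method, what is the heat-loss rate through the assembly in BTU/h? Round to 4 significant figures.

U_eff = 0.745/26.28 + 0.255/8.915 = 0.028349 + 0.028603 = 0.056952
R_eff = 1/U_eff = 17.559 ft²·°F·h/BTU
Q = 922.9 × 40.03 / 17.559 = 2104 BTU/h

2104 BTU/h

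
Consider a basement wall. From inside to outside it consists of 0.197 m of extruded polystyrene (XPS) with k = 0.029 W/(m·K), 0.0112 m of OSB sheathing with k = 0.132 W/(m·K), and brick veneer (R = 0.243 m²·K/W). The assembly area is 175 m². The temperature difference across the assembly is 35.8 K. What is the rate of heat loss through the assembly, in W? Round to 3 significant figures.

0.197/0.029 = 6.793
0.0112/0.132 = 0.08485
R_total = 6.793 + 0.08485 + 0.243 = 7.121 m²·K/W
Q = A·ΔT/R = 175 × 35.8 / 7.121 = 879.8 W

880 W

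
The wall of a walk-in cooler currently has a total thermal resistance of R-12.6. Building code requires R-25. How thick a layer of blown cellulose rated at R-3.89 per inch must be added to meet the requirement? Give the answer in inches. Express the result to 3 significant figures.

ΔR = 25 − 12.6 = 12.4 ft²·°F·h/BTU
L = ΔR / (R/in) = 12.4/3.89 = 3.188 in

3.19 in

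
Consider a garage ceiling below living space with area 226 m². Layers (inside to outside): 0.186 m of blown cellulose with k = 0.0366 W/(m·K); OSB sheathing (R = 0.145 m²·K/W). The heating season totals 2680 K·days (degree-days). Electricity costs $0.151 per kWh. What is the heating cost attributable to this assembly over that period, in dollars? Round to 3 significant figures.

420 dollars

0.186/0.0366 = 5.082
R_total = 5.082 + 0.145 = 5.227 m²·K/W
E = A × HDD × 24 / R / 1000 = 226 × 2680 × 24 / 5.227 / 1000 = 2781 kWh
Cost = 2781 × 0.151 = $419.9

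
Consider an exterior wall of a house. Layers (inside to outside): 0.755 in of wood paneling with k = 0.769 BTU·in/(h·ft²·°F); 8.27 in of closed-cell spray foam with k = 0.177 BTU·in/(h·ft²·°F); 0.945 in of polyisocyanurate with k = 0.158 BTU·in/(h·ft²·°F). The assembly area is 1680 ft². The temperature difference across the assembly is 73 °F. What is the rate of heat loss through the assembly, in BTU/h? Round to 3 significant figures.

0.755/0.769 = 0.9818
8.27/0.177 = 46.72
0.945/0.158 = 5.981
R_total = 0.9818 + 46.72 + 5.981 = 53.69 ft²·°F·h/BTU
Q = A·ΔT/R = 1680 × 73 / 53.69 = 2284 BTU/h

2280 BTU/h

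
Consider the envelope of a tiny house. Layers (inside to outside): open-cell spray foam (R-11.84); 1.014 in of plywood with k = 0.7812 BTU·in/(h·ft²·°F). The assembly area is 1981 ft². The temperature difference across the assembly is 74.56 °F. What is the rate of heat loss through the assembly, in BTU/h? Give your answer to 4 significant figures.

11240 BTU/h

1.014/0.7812 = 1.298
R_total = 11.84 + 1.298 = 13.138 ft²·°F·h/BTU
Q = A·ΔT/R = 1981 × 74.56 / 13.138 = 11242 BTU/h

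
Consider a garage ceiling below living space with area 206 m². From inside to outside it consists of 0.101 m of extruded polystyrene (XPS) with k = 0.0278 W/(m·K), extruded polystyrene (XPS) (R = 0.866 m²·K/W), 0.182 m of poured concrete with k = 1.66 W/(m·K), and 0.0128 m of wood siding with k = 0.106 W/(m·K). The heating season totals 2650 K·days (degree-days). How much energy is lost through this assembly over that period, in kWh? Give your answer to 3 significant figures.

2770 kWh

0.101/0.0278 = 3.633
0.182/1.66 = 0.1096
0.0128/0.106 = 0.1208
R_total = 3.633 + 0.866 + 0.1096 + 0.1208 = 4.729 m²·K/W
E = A × HDD × 24 / R / 1000 = 206 × 2650 × 24 / 4.729 / 1000 = 2770 kWh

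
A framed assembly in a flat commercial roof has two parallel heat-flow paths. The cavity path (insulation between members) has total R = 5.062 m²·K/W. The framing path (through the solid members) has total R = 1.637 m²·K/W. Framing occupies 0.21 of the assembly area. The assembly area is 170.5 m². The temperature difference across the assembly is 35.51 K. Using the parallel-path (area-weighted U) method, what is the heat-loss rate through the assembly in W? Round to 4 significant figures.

1722 W

U_eff = 0.79/5.062 + 0.21/1.637 = 0.15606 + 0.12828 = 0.28435
R_eff = 1/U_eff = 3.5168 m²·K/W
Q = 170.5 × 35.51 / 3.5168 = 1721.6 W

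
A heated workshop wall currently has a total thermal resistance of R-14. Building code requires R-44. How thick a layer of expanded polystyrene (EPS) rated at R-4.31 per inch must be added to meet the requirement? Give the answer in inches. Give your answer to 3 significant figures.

6.96 in

ΔR = 44 − 14 = 30 ft²·°F·h/BTU
L = ΔR / (R/in) = 30/4.31 = 6.961 in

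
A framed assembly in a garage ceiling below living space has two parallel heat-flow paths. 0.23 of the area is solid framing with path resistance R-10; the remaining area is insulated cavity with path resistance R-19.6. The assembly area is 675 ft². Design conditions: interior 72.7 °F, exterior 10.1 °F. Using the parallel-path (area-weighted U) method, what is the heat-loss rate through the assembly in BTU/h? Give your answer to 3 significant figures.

2630 BTU/h

U_eff = 0.77/19.6 + 0.23/10 = 0.03929 + 0.023 = 0.06229
R_eff = 1/U_eff = 16.06 ft²·°F·h/BTU
Q = 675 × (72.7 − 10.1) / 16.06 = 2632 BTU/h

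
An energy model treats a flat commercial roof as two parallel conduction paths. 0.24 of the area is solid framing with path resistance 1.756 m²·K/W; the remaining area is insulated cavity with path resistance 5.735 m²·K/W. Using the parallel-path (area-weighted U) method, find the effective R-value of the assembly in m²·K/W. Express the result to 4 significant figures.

U_eff = 0.76/5.735 + 0.24/1.756 = 0.13252 + 0.13667 = 0.26919
R_eff = 1/U_eff = 3.7148 m²·K/W

3.715 m²·K/W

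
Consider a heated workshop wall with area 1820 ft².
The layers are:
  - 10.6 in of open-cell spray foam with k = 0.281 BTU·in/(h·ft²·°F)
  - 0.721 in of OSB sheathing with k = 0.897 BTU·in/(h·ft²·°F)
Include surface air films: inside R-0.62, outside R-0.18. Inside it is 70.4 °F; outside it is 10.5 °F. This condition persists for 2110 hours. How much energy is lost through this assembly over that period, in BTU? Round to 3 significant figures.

5850000 BTU

10.6/0.281 = 37.72
0.721/0.897 = 0.8038
R_total = 0.62 + 37.72 + 0.8038 + 0.18 = 39.33 ft²·°F·h/BTU
Q = 1820 × (70.4 − 10.5) / 39.33 = 2772 BTU/h
E = 2772 × 2110 = 5849000 BTU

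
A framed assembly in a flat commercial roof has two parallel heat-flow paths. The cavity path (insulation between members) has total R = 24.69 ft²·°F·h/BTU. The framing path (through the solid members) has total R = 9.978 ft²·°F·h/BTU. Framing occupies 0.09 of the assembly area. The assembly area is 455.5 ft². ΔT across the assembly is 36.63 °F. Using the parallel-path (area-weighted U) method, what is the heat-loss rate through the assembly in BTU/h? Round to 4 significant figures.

U_eff = 0.91/24.69 + 0.09/9.978 = 0.036857 + 0.0090198 = 0.045877
R_eff = 1/U_eff = 21.797 ft²·°F·h/BTU
Q = 455.5 × 36.63 / 21.797 = 765.45 BTU/h

765.5 BTU/h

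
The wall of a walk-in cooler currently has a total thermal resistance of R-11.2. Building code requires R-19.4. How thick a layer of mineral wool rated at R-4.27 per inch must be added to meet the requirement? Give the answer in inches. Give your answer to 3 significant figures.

1.92 in

ΔR = 19.4 − 11.2 = 8.2 ft²·°F·h/BTU
L = ΔR / (R/in) = 8.2/4.27 = 1.92 in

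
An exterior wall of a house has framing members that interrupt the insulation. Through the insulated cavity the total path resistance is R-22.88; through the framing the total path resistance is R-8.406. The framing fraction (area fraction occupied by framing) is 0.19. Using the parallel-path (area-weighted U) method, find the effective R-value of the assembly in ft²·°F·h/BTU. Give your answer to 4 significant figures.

17.24 ft²·°F·h/BTU

U_eff = 0.81/22.88 + 0.19/8.406 = 0.035402 + 0.022603 = 0.058005
R_eff = 1/U_eff = 17.24 ft²·°F·h/BTU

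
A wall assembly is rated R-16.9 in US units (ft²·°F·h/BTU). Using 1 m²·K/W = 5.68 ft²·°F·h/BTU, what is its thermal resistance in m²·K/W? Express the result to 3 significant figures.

R_SI = 16.9/5.68 = 2.975

2.98 m²·K/W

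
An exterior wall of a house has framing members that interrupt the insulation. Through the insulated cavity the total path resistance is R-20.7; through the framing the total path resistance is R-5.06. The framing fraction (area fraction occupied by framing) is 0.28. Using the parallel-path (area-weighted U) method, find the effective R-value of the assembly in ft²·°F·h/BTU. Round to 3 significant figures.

11.1 ft²·°F·h/BTU

U_eff = 0.72/20.7 + 0.28/5.06 = 0.03478 + 0.05534 = 0.09012
R_eff = 1/U_eff = 11.1 ft²·°F·h/BTU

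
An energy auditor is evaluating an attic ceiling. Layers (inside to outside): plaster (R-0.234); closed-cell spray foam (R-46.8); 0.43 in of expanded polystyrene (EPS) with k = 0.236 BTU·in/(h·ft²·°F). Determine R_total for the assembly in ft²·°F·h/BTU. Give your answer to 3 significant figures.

0.43/0.236 = 1.822
R_total = 0.234 + 46.8 + 1.822 = 48.86 ft²·°F·h/BTU

48.9 ft²·°F·h/BTU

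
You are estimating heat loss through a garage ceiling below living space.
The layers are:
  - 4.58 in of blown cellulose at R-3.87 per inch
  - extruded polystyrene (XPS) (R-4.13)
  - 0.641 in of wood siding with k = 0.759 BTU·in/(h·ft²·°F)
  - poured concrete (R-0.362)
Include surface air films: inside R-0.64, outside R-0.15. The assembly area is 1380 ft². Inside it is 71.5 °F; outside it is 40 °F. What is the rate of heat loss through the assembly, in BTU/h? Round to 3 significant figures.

4.58 × 3.87 = 17.72
0.641/0.759 = 0.8445
R_total = 0.64 + 17.72 + 4.13 + 0.8445 + 0.362 + 0.15 = 23.85 ft²·°F·h/BTU
Q = A·ΔT/R = 1380 × (71.5 − 40) / 23.85 = 1823 BTU/h

1820 BTU/h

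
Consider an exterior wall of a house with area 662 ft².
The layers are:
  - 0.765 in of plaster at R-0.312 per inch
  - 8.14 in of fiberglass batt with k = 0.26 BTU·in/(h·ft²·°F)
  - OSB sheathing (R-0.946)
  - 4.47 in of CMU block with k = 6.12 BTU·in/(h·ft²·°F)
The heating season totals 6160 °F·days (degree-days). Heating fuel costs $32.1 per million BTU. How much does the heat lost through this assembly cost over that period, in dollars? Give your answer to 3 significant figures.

0.765 × 0.312 = 0.2387
8.14/0.26 = 31.31
4.47/6.12 = 0.7304
R_total = 0.2387 + 31.31 + 0.946 + 0.7304 = 33.22 ft²·°F·h/BTU
E = A × HDD × 24 / R = 662 × 6160 × 24 / 33.22 = 2946000 BTU
Cost = 2946000/10⁶ × 32.1 = $94.56

94.6 dollars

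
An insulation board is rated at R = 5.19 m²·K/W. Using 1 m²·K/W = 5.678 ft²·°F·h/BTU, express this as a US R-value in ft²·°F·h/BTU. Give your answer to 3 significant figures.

R_US = 5.19 × 5.678 = 29.47

29.5 ft²·°F·h/BTU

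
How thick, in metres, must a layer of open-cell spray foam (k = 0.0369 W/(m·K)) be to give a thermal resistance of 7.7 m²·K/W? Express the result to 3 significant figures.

L = R·k = 7.7 × 0.0369 = 0.2841 m

0.284 m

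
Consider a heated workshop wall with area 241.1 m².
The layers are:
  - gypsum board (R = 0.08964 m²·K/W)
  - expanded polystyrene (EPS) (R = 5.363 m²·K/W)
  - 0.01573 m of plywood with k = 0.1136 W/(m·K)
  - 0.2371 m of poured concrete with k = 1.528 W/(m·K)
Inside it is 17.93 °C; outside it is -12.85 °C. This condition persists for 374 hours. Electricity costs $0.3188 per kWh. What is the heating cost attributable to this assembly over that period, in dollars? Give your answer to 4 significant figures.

0.01573/0.1136 = 0.13847
0.2371/1.528 = 0.15517
R_total = 0.08964 + 5.363 + 0.13847 + 0.15517 = 5.7463 m²·K/W
Q = 241.1 × (17.93 − (-12.85)) / 5.7463 = 1291.5 W
E = 1291.5 W × 374 h / 1000 = 483 kWh
Cost = 483 × 0.3188 = $153.98

154.0 dollars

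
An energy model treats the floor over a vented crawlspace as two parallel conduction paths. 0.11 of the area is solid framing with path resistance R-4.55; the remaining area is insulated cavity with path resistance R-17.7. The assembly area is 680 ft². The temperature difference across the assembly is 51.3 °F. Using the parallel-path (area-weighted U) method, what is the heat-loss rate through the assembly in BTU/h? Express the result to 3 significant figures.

U_eff = 0.89/17.7 + 0.11/4.55 = 0.05028 + 0.02418 = 0.07446
R_eff = 1/U_eff = 13.43 ft²·°F·h/BTU
Q = 680 × 51.3 / 13.43 = 2597 BTU/h

2600 BTU/h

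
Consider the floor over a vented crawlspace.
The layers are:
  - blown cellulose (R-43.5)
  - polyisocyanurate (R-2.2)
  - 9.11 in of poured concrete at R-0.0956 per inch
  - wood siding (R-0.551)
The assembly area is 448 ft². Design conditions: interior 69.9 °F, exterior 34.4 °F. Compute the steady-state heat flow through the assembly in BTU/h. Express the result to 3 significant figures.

338 BTU/h

9.11 × 0.0956 = 0.8709
R_total = 43.5 + 2.2 + 0.8709 + 0.551 = 47.12 ft²·°F·h/BTU
Q = A·ΔT/R = 448 × (69.9 − 34.4) / 47.12 = 337.5 BTU/h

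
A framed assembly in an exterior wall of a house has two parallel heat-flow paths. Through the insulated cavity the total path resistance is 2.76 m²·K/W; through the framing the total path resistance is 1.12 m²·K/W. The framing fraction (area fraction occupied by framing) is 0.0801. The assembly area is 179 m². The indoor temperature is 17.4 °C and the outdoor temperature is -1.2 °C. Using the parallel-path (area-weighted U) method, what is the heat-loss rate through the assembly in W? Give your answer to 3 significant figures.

1350 W

U_eff = 0.9199/2.76 + 0.0801/1.12 = 0.3333 + 0.07152 = 0.4048
R_eff = 1/U_eff = 2.47 m²·K/W
Q = 179 × (17.4 − (-1.2)) / 2.47 = 1348 W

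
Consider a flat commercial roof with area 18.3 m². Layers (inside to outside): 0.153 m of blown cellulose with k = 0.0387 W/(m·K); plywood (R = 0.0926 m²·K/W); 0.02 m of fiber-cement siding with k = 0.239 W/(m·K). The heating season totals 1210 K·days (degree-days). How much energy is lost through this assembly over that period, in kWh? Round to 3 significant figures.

0.153/0.0387 = 3.953
0.02/0.239 = 0.08368
R_total = 3.953 + 0.0926 + 0.08368 = 4.13 m²·K/W
E = A × HDD × 24 / R / 1000 = 18.3 × 1210 × 24 / 4.13 / 1000 = 128.7 kWh

129 kWh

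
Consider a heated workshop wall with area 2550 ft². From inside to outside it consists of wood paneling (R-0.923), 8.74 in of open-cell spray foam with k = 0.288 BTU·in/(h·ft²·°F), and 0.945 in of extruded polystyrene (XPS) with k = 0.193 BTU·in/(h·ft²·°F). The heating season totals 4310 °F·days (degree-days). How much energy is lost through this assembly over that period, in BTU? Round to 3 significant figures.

8.74/0.288 = 30.35
0.945/0.193 = 4.896
R_total = 0.923 + 30.35 + 4.896 = 36.17 ft²·°F·h/BTU
E = A × HDD × 24 / R = 2550 × 4310 × 24 / 36.17 = 7293000 BTU

7290000 BTU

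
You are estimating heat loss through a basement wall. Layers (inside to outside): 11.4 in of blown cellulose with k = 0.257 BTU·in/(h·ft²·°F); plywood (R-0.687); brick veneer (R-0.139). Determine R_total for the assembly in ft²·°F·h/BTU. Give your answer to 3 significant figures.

45.2 ft²·°F·h/BTU

11.4/0.257 = 44.36
R_total = 44.36 + 0.687 + 0.139 = 45.18 ft²·°F·h/BTU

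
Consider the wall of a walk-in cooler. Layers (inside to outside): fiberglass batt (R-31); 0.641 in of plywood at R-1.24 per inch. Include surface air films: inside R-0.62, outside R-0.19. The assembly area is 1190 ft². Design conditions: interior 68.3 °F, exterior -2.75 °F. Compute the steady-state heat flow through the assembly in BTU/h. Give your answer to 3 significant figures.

0.641 × 1.24 = 0.7948
R_total = 0.62 + 31 + 0.7948 + 0.19 = 32.6 ft²·°F·h/BTU
Q = A·ΔT/R = 1190 × (68.3 − (-2.75)) / 32.6 = 2593 BTU/h

2590 BTU/h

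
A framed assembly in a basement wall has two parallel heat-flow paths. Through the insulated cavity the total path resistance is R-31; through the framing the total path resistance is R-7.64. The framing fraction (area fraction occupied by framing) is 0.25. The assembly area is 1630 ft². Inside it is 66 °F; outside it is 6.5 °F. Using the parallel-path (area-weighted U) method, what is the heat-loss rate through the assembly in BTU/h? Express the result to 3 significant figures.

U_eff = 0.75/31 + 0.25/7.64 = 0.02419 + 0.03272 = 0.05692
R_eff = 1/U_eff = 17.57 ft²·°F·h/BTU
Q = 1630 × (66 − 6.5) / 17.57 = 5520 BTU/h

5520 BTU/h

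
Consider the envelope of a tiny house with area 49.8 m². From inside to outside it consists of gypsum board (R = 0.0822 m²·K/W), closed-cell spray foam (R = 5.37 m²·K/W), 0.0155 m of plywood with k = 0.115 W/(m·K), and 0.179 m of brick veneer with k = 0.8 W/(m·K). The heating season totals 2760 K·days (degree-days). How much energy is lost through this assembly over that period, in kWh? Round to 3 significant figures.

0.0155/0.115 = 0.1348
0.179/0.8 = 0.2237
R_total = 0.0822 + 5.37 + 0.1348 + 0.2237 = 5.811 m²·K/W
E = A × HDD × 24 / R / 1000 = 49.8 × 2760 × 24 / 5.811 / 1000 = 567.7 kWh

568 kWh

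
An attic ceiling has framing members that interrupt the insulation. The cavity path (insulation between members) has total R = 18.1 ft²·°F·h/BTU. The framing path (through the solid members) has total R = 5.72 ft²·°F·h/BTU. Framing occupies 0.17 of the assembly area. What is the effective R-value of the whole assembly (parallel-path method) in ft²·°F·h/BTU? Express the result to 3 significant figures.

13.2 ft²·°F·h/BTU

U_eff = 0.83/18.1 + 0.17/5.72 = 0.04586 + 0.02972 = 0.07558
R_eff = 1/U_eff = 13.23 ft²·°F·h/BTU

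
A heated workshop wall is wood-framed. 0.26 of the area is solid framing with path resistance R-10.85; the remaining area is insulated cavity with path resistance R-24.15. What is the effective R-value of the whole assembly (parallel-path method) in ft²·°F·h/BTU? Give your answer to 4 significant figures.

18.31 ft²·°F·h/BTU

U_eff = 0.74/24.15 + 0.26/10.85 = 0.030642 + 0.023963 = 0.054605
R_eff = 1/U_eff = 18.313 ft²·°F·h/BTU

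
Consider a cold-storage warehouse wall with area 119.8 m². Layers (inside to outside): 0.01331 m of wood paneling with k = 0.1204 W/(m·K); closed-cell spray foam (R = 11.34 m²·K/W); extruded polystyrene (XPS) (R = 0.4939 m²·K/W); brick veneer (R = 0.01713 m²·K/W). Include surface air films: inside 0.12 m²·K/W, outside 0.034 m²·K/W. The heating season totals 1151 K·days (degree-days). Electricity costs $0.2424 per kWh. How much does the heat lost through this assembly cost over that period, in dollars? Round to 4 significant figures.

0.01331/0.1204 = 0.11055
R_total = 0.12 + 0.11055 + 11.34 + 0.4939 + 0.01713 + 0.034 = 12.116 m²·K/W
E = A × HDD × 24 / R / 1000 = 119.8 × 1151 × 24 / 12.116 / 1000 = 273.15 kWh
Cost = 273.15 × 0.2424 = $66.211

66.21 dollars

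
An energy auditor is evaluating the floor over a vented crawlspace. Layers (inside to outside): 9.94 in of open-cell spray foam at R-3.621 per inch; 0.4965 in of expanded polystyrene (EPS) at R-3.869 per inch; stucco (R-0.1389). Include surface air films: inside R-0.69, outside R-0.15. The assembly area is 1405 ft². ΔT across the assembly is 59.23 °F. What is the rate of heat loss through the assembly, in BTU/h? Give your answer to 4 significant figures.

2140 BTU/h

9.94 × 3.621 = 35.993
0.4965 × 3.869 = 1.921
R_total = 0.69 + 35.993 + 1.921 + 0.1389 + 0.15 = 38.893 ft²·°F·h/BTU
Q = A·ΔT/R = 1405 × 59.23 / 38.893 = 2139.7 BTU/h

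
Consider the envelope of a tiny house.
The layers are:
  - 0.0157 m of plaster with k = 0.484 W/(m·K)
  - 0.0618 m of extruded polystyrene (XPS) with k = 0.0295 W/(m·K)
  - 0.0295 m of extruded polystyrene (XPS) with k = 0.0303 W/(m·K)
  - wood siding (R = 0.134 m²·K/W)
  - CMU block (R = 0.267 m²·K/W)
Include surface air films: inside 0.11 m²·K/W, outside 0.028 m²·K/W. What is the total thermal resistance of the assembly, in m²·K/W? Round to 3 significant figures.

0.0157/0.484 = 0.03244
0.0618/0.0295 = 2.095
0.0295/0.0303 = 0.9736
R_total = 0.11 + 0.03244 + 2.095 + 0.9736 + 0.134 + 0.267 + 0.028 = 3.64 m²·K/W

3.64 m²·K/W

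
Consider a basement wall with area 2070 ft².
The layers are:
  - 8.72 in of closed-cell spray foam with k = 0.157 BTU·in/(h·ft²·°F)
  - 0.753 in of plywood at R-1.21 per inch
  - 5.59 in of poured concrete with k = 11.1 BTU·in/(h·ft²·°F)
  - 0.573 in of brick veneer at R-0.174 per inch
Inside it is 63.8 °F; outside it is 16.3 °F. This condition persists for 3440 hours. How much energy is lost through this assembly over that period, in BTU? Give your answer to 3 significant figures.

8.72/0.157 = 55.54
0.753 × 1.21 = 0.9111
5.59/11.1 = 0.5036
0.573 × 0.174 = 0.0997
R_total = 55.54 + 0.9111 + 0.5036 + 0.0997 = 57.06 ft²·°F·h/BTU
Q = 2070 × (63.8 − 16.3) / 57.06 = 1723 BTU/h
E = 1723 × 3440 = 5928000 BTU

5930000 BTU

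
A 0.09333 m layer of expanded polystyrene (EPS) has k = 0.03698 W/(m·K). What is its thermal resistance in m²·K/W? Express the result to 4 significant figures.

2.524 m²·K/W

R = L/k = 0.09333/0.03698 = 2.5238 m²·K/W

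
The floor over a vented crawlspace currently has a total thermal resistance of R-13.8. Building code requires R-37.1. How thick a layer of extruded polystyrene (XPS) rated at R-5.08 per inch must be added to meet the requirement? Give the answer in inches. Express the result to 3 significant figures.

ΔR = 37.1 − 13.8 = 23.3 ft²·°F·h/BTU
L = ΔR / (R/in) = 23.3/5.08 = 4.587 in

4.59 in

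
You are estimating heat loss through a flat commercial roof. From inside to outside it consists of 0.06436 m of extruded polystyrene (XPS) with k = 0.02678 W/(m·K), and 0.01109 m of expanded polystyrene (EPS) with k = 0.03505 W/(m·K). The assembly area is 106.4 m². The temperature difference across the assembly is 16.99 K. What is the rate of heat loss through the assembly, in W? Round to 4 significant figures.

0.06436/0.02678 = 2.4033
0.01109/0.03505 = 0.31641
R_total = 2.4033 + 0.31641 = 2.7197 m²·K/W
Q = A·ΔT/R = 106.4 × 16.99 / 2.7197 = 664.68 W

664.7 W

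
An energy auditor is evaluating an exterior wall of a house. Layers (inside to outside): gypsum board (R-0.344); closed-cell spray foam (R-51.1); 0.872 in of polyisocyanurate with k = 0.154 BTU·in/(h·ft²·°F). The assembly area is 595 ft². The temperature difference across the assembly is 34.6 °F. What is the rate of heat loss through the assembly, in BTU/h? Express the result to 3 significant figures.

0.872/0.154 = 5.662
R_total = 0.344 + 51.1 + 5.662 = 57.11 ft²·°F·h/BTU
Q = A·ΔT/R = 595 × 34.6 / 57.11 = 360.5 BTU/h

361 BTU/h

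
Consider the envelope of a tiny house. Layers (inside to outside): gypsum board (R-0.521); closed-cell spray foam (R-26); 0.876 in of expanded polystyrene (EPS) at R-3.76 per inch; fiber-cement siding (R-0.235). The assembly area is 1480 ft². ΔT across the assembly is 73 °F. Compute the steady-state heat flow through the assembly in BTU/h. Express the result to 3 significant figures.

0.876 × 3.76 = 3.294
R_total = 0.521 + 26 + 3.294 + 0.235 = 30.05 ft²·°F·h/BTU
Q = A·ΔT/R = 1480 × 73 / 30.05 = 3595 BTU/h

3600 BTU/h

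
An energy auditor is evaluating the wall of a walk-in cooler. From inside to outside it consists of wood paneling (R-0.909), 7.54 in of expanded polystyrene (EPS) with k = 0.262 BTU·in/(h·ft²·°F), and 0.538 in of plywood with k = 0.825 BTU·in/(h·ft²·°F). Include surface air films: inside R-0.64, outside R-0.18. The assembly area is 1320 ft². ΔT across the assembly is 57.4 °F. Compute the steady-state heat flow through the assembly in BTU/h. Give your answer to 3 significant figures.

2430 BTU/h

7.54/0.262 = 28.78
0.538/0.825 = 0.6521
R_total = 0.64 + 0.909 + 28.78 + 0.6521 + 0.18 = 31.16 ft²·°F·h/BTU
Q = A·ΔT/R = 1320 × 57.4 / 31.16 = 2432 BTU/h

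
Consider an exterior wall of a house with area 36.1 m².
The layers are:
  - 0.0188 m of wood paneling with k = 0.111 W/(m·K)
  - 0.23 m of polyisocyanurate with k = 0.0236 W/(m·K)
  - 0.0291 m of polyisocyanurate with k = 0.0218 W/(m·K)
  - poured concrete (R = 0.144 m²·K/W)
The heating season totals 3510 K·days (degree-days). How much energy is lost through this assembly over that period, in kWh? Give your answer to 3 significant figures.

267 kWh

0.0188/0.111 = 0.1694
0.23/0.0236 = 9.746
0.0291/0.0218 = 1.335
R_total = 0.1694 + 9.746 + 1.335 + 0.144 = 11.39 m²·K/W
E = A × HDD × 24 / R / 1000 = 36.1 × 3510 × 24 / 11.39 / 1000 = 266.9 kWh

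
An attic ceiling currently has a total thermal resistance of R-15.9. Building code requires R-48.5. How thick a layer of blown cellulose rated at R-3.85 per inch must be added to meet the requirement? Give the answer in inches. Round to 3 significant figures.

ΔR = 48.5 − 15.9 = 32.6 ft²·°F·h/BTU
L = ΔR / (R/in) = 32.6/3.85 = 8.468 in

8.47 in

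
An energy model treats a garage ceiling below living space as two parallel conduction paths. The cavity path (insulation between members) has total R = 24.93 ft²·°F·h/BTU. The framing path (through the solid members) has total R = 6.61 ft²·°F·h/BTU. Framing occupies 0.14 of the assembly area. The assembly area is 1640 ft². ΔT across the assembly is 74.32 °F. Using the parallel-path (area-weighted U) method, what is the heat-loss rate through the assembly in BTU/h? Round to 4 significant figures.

U_eff = 0.86/24.93 + 0.14/6.61 = 0.034497 + 0.02118 = 0.055677
R_eff = 1/U_eff = 17.961 ft²·°F·h/BTU
Q = 1640 × 74.32 / 17.961 = 6786.1 BTU/h

6786 BTU/h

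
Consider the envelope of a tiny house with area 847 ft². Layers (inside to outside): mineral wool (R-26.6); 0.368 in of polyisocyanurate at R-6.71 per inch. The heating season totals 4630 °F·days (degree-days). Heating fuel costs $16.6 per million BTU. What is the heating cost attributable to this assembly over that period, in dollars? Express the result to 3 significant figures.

0.368 × 6.71 = 2.469
R_total = 26.6 + 2.469 = 29.07 ft²·°F·h/BTU
E = A × HDD × 24 / R = 847 × 4630 × 24 / 29.07 = 3238000 BTU
Cost = 3238000/10⁶ × 16.6 = $53.75

53.7 dollars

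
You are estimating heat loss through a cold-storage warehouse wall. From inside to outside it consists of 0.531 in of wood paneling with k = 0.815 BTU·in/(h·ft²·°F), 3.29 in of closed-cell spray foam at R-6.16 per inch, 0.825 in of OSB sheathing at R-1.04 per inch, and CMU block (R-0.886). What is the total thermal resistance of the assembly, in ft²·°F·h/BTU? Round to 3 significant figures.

0.531/0.815 = 0.6515
3.29 × 6.16 = 20.27
0.825 × 1.04 = 0.858
R_total = 0.6515 + 20.27 + 0.858 + 0.886 = 22.66 ft²·°F·h/BTU

22.7 ft²·°F·h/BTU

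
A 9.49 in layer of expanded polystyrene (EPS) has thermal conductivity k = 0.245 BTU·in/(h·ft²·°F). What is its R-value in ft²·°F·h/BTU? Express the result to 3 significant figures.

38.7 ft²·°F·h/BTU

R = L/k = 9.49/0.245 = 38.73 ft²·°F·h/BTU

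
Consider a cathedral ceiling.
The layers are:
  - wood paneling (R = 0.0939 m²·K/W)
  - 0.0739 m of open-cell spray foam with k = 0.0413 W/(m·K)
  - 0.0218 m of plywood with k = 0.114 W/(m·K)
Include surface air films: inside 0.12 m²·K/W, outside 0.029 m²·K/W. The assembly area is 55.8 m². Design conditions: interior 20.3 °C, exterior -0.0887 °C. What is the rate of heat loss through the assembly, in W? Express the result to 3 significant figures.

0.0739/0.0413 = 1.789
0.0218/0.114 = 0.1912
R_total = 0.12 + 0.0939 + 1.789 + 0.1912 + 0.029 = 2.223 m²·K/W
Q = A·ΔT/R = 55.8 × (20.3 − (-0.0887)) / 2.223 = 511.7 W

512 W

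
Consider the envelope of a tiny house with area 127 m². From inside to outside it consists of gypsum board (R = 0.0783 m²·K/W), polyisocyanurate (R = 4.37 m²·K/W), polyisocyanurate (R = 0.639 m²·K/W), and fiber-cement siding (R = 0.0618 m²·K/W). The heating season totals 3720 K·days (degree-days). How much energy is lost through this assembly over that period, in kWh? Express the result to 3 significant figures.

R_total = 0.0783 + 4.37 + 0.639 + 0.0618 = 5.149 m²·K/W
E = A × HDD × 24 / R / 1000 = 127 × 3720 × 24 / 5.149 / 1000 = 2202 kWh

2200 kWh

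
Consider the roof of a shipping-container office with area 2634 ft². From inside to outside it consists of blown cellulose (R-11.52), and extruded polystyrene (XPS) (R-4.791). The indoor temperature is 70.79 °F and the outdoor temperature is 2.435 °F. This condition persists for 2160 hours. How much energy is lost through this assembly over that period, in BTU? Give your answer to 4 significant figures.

R_total = 11.52 + 4.791 = 16.311 ft²·°F·h/BTU
Q = 2634 × (70.79 − 2.435) / 16.311 = 11038 BTU/h
E = 11038 × 2160 = 23843000 BTU

23840000 BTU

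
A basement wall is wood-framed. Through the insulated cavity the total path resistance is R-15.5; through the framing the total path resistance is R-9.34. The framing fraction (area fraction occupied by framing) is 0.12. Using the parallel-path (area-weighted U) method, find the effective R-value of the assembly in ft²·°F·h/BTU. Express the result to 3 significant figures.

14.4 ft²·°F·h/BTU

U_eff = 0.88/15.5 + 0.12/9.34 = 0.05677 + 0.01285 = 0.06962
R_eff = 1/U_eff = 14.36 ft²·°F·h/BTU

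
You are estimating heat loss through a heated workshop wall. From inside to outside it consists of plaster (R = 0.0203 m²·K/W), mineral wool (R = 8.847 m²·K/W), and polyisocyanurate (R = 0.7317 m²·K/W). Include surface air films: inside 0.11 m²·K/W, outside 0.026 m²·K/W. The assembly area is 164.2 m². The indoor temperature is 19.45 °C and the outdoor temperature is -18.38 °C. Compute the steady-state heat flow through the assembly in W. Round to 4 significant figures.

638.1 W

R_total = 0.11 + 0.0203 + 8.847 + 0.7317 + 0.026 = 9.735 m²·K/W
Q = A·ΔT/R = 164.2 × (19.45 − (-18.38)) / 9.735 = 638.08 W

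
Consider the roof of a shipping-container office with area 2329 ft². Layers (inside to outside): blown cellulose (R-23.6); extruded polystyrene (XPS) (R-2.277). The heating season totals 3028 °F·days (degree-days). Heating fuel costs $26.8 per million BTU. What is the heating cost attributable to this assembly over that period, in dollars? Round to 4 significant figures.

R_total = 23.6 + 2.277 = 25.877 ft²·°F·h/BTU
E = A × HDD × 24 / R = 2329 × 3028 × 24 / 25.877 = 6540700 BTU
Cost = 6540700/10⁶ × 26.8 = $175.29

175.3 dollars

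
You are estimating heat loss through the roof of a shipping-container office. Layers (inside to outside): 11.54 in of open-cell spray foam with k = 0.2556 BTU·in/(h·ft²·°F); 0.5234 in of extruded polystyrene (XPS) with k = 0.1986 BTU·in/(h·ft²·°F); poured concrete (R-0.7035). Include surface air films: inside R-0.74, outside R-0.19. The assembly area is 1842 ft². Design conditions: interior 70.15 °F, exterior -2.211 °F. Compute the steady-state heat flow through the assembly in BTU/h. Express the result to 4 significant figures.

2697 BTU/h

11.54/0.2556 = 45.149
0.5234/0.1986 = 2.6354
R_total = 0.74 + 45.149 + 2.6354 + 0.7035 + 0.19 = 49.418 ft²·°F·h/BTU
Q = A·ΔT/R = 1842 × (70.15 − (-2.211)) / 49.418 = 2697.2 BTU/h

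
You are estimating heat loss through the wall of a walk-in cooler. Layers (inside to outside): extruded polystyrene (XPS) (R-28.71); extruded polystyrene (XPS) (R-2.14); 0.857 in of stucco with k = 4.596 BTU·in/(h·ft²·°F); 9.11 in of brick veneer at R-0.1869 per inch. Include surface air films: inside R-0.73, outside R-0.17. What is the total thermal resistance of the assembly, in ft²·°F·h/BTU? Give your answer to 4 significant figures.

0.857/4.596 = 0.18647
9.11 × 0.1869 = 1.7027
R_total = 0.73 + 28.71 + 2.14 + 0.18647 + 1.7027 + 0.17 = 33.639 ft²·°F·h/BTU

33.64 ft²·°F·h/BTU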